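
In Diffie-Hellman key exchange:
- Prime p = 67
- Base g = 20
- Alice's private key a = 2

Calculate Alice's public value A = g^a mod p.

Step 1: A = g^a mod p = 20^2 mod 67.
  20^1 mod 67 = 20
  20^2 mod 67 = (20 * 20) mod 67 = 65
Result: A = 65.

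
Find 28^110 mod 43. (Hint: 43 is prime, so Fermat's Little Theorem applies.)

Step 1: Since 43 is prime, by Fermat's Little Theorem: 28^42 = 1 (mod 43).
Step 2: Reduce exponent: 110 mod 42 = 26.
Step 3: So 28^110 = 28^26 (mod 43).
Step 4: 28^26 mod 43 = 38.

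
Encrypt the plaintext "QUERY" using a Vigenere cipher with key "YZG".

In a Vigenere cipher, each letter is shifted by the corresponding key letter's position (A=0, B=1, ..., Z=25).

Step 1: Repeat key to match plaintext length:
  Plaintext: QUERY
  Key:       YZGYZ
Step 2: Encrypt each letter:
  Q(16) + Y(24) = (16+24) mod 26 = 14 = O
  U(20) + Z(25) = (20+25) mod 26 = 19 = T
  E(4) + G(6) = (4+6) mod 26 = 10 = K
  R(17) + Y(24) = (17+24) mod 26 = 15 = P
  Y(24) + Z(25) = (24+25) mod 26 = 23 = X
Ciphertext: OTKPX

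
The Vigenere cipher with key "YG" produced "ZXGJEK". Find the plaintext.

Step 1: Extend key: YGYGYG
Step 2: Decrypt each letter (c - k) mod 26:
  Z(25) - Y(24) = (25-24) mod 26 = 1 = B
  X(23) - G(6) = (23-6) mod 26 = 17 = R
  G(6) - Y(24) = (6-24) mod 26 = 8 = I
  J(9) - G(6) = (9-6) mod 26 = 3 = D
  E(4) - Y(24) = (4-24) mod 26 = 6 = G
  K(10) - G(6) = (10-6) mod 26 = 4 = E
Plaintext: BRIDGE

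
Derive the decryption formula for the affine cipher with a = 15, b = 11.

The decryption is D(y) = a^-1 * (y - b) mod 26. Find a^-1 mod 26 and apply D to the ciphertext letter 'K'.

Step 1: Find a^-1, the modular inverse of 15 mod 26.
Step 2: We need 15 * a^-1 = 1 (mod 26).
Step 3: 15 * 7 = 105 = 4 * 26 + 1, so a^-1 = 7.
Step 4: D(y) = 7(y - 11) mod 26.
Step 5: Apply to 'K' (y = 10): D(10) = 7 * (10 - 11) mod 26 = 7 * -1 mod 26 = 19 -> 'T'.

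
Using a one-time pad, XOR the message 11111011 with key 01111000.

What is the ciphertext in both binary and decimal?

Step 1: Write out the XOR operation bit by bit:
  Message: 11111011
  Key:     01111000
  XOR:     10000011
Step 2: Convert to decimal: 10000011 = 131.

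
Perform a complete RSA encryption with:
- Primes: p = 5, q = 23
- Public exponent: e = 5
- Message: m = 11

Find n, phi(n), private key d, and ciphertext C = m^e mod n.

Step 1: n = 5 * 23 = 115.
Step 2: phi(n) = (5-1)(23-1) = 4 * 22 = 88.
Step 3: Find d = 5^(-1) mod 88 = 53.
  Verify: 5 * 53 = 265 = 1 (mod 88).
Step 4: C = 11^5 mod 115 = 51.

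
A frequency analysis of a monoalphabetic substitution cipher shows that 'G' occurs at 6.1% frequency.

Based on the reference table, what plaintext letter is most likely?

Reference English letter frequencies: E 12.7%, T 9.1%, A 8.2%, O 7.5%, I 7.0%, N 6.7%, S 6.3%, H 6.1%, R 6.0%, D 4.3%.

Step 1: The observed frequency is 6.1%.
Step 2: Compare with English frequencies:
  E: 12.7% (difference: 6.6%)
  T: 9.1% (difference: 3.0%)
  A: 8.2% (difference: 2.1%)
  O: 7.5% (difference: 1.4%)
  I: 7.0% (difference: 0.9%)
  N: 6.7% (difference: 0.6%)
  S: 6.3% (difference: 0.2%)
  H: 6.1% (difference: 0.0%) <-- closest
  R: 6.0% (difference: 0.1%)
  D: 4.3% (difference: 1.8%)
Step 3: 'G' most likely represents 'H' (frequency 6.1%).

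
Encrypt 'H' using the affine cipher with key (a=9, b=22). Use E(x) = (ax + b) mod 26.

Step 1: Convert 'H' to number: x = 7.
Step 2: E(7) = (9 * 7 + 22) mod 26 = 85 mod 26 = 7.
Step 3: Convert 7 back to letter: H.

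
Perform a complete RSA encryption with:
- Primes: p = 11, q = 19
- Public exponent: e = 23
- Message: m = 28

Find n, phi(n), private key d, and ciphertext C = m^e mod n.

Step 1: n = 11 * 19 = 209.
Step 2: phi(n) = (11-1)(19-1) = 10 * 18 = 180.
Step 3: Find d = 23^(-1) mod 180 = 47.
  Verify: 23 * 47 = 1081 = 1 (mod 180).
Step 4: C = 28^23 mod 209 = 73.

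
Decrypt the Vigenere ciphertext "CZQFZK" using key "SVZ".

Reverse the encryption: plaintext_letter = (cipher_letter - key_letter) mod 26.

Step 1: Extend key: SVZSVZ
Step 2: Decrypt each letter (c - k) mod 26:
  C(2) - S(18) = (2-18) mod 26 = 10 = K
  Z(25) - V(21) = (25-21) mod 26 = 4 = E
  Q(16) - Z(25) = (16-25) mod 26 = 17 = R
  F(5) - S(18) = (5-18) mod 26 = 13 = N
  Z(25) - V(21) = (25-21) mod 26 = 4 = E
  K(10) - Z(25) = (10-25) mod 26 = 11 = L
Plaintext: KERNEL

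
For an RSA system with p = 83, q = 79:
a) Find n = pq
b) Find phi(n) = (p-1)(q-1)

Step 1: n = p * q = 83 * 79 = 6557.
Step 2: phi(n) = (p-1)(q-1) = 82 * 78 = 6396.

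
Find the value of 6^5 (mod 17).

Step 1: Compute 6^5 mod 17 step by step, reducing modulo 17 at each step.
  6^1 mod 17 = 6
  6^2 mod 17 = (6 * 6) mod 17 = 2
  6^3 mod 17 = (2 * 6) mod 17 = 12
  6^4 mod 17 = (12 * 6) mod 17 = 4
  6^5 mod 17 = (4 * 6) mod 17 = 7
Step 2: Result = 7.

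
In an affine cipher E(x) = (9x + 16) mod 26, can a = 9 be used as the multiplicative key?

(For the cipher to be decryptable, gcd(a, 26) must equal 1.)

Step 1: Compute gcd(9, 26).
Step 2: gcd(9, 26) = 1.
Since gcd = 1, 9 is coprime with 26, so it is a valid key.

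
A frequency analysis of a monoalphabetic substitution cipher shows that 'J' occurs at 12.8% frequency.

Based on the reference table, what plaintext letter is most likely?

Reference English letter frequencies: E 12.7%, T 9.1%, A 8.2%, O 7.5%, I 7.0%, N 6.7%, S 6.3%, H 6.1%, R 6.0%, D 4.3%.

Step 1: The observed frequency is 12.8%.
Step 2: Compare with English frequencies:
  E: 12.7% (difference: 0.1%) <-- closest
  T: 9.1% (difference: 3.7%)
  A: 8.2% (difference: 4.6%)
  O: 7.5% (difference: 5.3%)
  I: 7.0% (difference: 5.8%)
  N: 6.7% (difference: 6.1%)
  S: 6.3% (difference: 6.5%)
  H: 6.1% (difference: 6.7%)
  R: 6.0% (difference: 6.8%)
  D: 4.3% (difference: 8.5%)
Step 3: 'J' most likely represents 'E' (frequency 12.7%).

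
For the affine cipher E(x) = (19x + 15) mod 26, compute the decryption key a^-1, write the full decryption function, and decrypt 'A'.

Step 1: Find a^-1, the modular inverse of 19 mod 26.
Step 2: We need 19 * a^-1 = 1 (mod 26).
Step 3: 19 * 11 = 209 = 8 * 26 + 1, so a^-1 = 11.
Step 4: D(y) = 11(y - 15) mod 26.
Step 5: Apply to 'A' (y = 0): D(0) = 11 * (0 - 15) mod 26 = 11 * -15 mod 26 = 17 -> 'R'.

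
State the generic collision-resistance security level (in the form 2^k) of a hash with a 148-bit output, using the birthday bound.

Step 1: The birthday paradox gives collision probability ~50% after sqrt(2^n) = 2^(n/2) hashes.
Step 2: For 148-bit output: 2^(148/2) = 2^74.
Step 3: Approximately 2^74 hash computations needed.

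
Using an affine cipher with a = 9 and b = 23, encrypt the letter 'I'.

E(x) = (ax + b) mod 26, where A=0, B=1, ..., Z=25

Step 1: Convert 'I' to number: x = 8.
Step 2: E(8) = (9 * 8 + 23) mod 26 = 95 mod 26 = 17.
Step 3: Convert 17 back to letter: R.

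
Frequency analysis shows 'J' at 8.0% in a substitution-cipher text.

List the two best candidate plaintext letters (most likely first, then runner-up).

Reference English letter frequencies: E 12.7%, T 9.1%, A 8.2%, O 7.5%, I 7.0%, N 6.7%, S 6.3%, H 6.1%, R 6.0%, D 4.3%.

Step 1: Observed frequency of 'J' is 8.0%.
Step 2: Compute distances to each reference frequency and sort:
  A (8.2%): difference = 0.2% <-- BEST
  O (7.5%): difference = 0.5% <-- RUNNER-UP
  I (7.0%): difference = 1.0%
  T (9.1%): difference = 1.1%
  N (6.7%): difference = 1.3%
Step 3: Most likely is 'A' (8.2%, diff 0.2%); second most likely is 'O' (7.5%, diff 0.5%).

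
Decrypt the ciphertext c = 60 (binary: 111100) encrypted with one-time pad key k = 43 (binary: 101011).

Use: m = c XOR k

Step 1: XOR ciphertext with key:
  Ciphertext: 111100
  Key:        101011
  XOR:        010111
Step 2: Plaintext = 010111 = 23 in decimal.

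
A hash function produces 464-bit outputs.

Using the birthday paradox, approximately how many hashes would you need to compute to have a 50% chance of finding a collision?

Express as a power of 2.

Step 1: The birthday paradox gives collision probability ~50% after sqrt(2^n) = 2^(n/2) hashes.
Step 2: For 464-bit output: 2^(464/2) = 2^232.
Step 3: Approximately 2^232 hash computations needed.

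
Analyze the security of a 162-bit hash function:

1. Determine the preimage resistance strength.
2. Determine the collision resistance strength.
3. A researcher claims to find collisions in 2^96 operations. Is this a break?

Step 1: Preimage resistance requires brute-force of 2^162 operations.
Step 2: Collision resistance (birthday bound) = 2^(162/2) = 2^81.
Step 3: The claimed attack costs 2^96 operations.
Step 4: Since 2^96 >= 2^81, the claimed attack is no faster than the generic birthday attack, so this does not break collision resistance.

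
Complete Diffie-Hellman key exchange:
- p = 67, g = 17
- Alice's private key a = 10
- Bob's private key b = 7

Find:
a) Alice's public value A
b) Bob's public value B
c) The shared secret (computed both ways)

Step 1: A = g^a mod p = 17^10 mod 67 = 49.
Step 2: B = g^b mod p = 17^7 mod 67 = 54.
Step 3: Alice computes s = B^a mod p = 54^10 mod 67 = 39.
Step 4: Bob computes s = A^b mod p = 49^7 mod 67 = 39.
Both sides agree: shared secret = 39.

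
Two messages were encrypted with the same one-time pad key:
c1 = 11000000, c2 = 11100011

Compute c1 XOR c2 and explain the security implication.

Step 1: c1 XOR c2 = (m1 XOR k) XOR (m2 XOR k).
Step 2: By XOR associativity/commutativity: = m1 XOR m2 XOR k XOR k = m1 XOR m2.
Step 3: 11000000 XOR 11100011 = 00100011 = 35.
Step 4: The key cancels out! An attacker learns m1 XOR m2 = 35, revealing the relationship between plaintexts.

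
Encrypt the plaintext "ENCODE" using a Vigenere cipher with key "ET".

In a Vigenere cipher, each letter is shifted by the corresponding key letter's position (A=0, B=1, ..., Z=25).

Step 1: Repeat key to match plaintext length:
  Plaintext: ENCODE
  Key:       ETETET
Step 2: Encrypt each letter:
  E(4) + E(4) = (4+4) mod 26 = 8 = I
  N(13) + T(19) = (13+19) mod 26 = 6 = G
  C(2) + E(4) = (2+4) mod 26 = 6 = G
  O(14) + T(19) = (14+19) mod 26 = 7 = H
  D(3) + E(4) = (3+4) mod 26 = 7 = H
  E(4) + T(19) = (4+19) mod 26 = 23 = X
Ciphertext: IGGHHX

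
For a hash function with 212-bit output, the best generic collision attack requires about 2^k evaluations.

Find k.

Step 1: The hash has a 212-bit output.
Step 2: Collision resistance means it should be infeasible to find any x != y with h(x) = h(y).
By the birthday bound, a generic collision search succeeds after about sqrt(2^212) = 2^(212/2) = 2^106 evaluations.
Step 3: Security level = 106 bits.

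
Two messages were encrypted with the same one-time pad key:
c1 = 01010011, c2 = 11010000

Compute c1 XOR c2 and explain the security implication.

Step 1: c1 XOR c2 = (m1 XOR k) XOR (m2 XOR k).
Step 2: By XOR associativity/commutativity: = m1 XOR m2 XOR k XOR k = m1 XOR m2.
Step 3: 01010011 XOR 11010000 = 10000011 = 131.
Step 4: The key cancels out! An attacker learns m1 XOR m2 = 131, revealing the relationship between plaintexts.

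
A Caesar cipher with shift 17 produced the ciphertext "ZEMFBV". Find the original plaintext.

Step 1: Reverse the shift by subtracting 17 from each letter position.
  Z (position 25) -> position (25-17) mod 26 = 8 -> I
  E (position 4) -> position (4-17) mod 26 = 13 -> N
  M (position 12) -> position (12-17) mod 26 = 21 -> V
  F (position 5) -> position (5-17) mod 26 = 14 -> O
  B (position 1) -> position (1-17) mod 26 = 10 -> K
  V (position 21) -> position (21-17) mod 26 = 4 -> E
Decrypted message: INVOKE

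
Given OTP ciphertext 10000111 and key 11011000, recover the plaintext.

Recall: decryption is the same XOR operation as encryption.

Step 1: XOR ciphertext with key:
  Ciphertext: 10000111
  Key:        11011000
  XOR:        01011111
Step 2: Plaintext = 01011111 = 95 in decimal.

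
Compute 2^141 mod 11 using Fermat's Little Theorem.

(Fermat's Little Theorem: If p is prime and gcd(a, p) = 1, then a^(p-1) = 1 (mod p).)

Step 1: Since 11 is prime, by Fermat's Little Theorem: 2^10 = 1 (mod 11).
Step 2: Reduce exponent: 141 mod 10 = 1.
Step 3: So 2^141 = 2^1 (mod 11).
Step 4: 2^1 mod 11 = 2.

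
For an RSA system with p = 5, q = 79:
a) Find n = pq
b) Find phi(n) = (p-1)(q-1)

Step 1: n = p * q = 5 * 79 = 395.
Step 2: phi(n) = (p-1)(q-1) = 4 * 78 = 312.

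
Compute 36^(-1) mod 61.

Step 1: We need x such that 36 * x = 1 (mod 61).
Step 2: Using the extended Euclidean algorithm or trial:
  36 * 39 = 1404 = 23 * 61 + 1.
Step 3: Since 1404 mod 61 = 1, the inverse is x = 39.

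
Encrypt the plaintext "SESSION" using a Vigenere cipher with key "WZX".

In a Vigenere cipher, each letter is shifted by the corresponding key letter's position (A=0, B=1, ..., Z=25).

Step 1: Repeat key to match plaintext length:
  Plaintext: SESSION
  Key:       WZXWZXW
Step 2: Encrypt each letter:
  S(18) + W(22) = (18+22) mod 26 = 14 = O
  E(4) + Z(25) = (4+25) mod 26 = 3 = D
  S(18) + X(23) = (18+23) mod 26 = 15 = P
  S(18) + W(22) = (18+22) mod 26 = 14 = O
  I(8) + Z(25) = (8+25) mod 26 = 7 = H
  O(14) + X(23) = (14+23) mod 26 = 11 = L
  N(13) + W(22) = (13+22) mod 26 = 9 = J
Ciphertext: ODPOHLJ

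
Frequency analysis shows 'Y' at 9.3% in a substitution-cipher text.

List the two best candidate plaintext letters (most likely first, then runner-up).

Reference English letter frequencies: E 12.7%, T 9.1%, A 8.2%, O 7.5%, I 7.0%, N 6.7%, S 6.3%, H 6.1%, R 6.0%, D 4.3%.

Step 1: Observed frequency of 'Y' is 9.3%.
Step 2: Compute distances to each reference frequency and sort:
  T (9.1%): difference = 0.2% <-- BEST
  A (8.2%): difference = 1.1% <-- RUNNER-UP
  O (7.5%): difference = 1.8%
  I (7.0%): difference = 2.3%
  N (6.7%): difference = 2.6%
Step 3: Most likely is 'T' (9.1%, diff 0.2%); second most likely is 'A' (8.2%, diff 1.1%).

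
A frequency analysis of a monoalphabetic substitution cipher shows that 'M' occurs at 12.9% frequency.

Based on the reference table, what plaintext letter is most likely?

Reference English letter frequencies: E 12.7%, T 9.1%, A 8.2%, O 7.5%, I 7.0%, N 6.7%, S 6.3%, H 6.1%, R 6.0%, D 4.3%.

Step 1: The observed frequency is 12.9%.
Step 2: Compare with English frequencies:
  E: 12.7% (difference: 0.2%) <-- closest
  T: 9.1% (difference: 3.8%)
  A: 8.2% (difference: 4.7%)
  O: 7.5% (difference: 5.4%)
  I: 7.0% (difference: 5.9%)
  N: 6.7% (difference: 6.2%)
  S: 6.3% (difference: 6.6%)
  H: 6.1% (difference: 6.8%)
  R: 6.0% (difference: 6.9%)
  D: 4.3% (difference: 8.6%)
Step 3: 'M' most likely represents 'E' (frequency 12.7%).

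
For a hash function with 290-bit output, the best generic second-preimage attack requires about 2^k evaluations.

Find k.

Step 1: The hash has a 290-bit output.
Step 2: Second-preimage resistance means: given a specific input x, it should be infeasible to find a different y with h(y) = h(x).
With a 290-bit output, a generic search for a second preimage costs about 2^290 evaluations (each trial matches the fixed target with probability 2^-290).
Step 3: Security level = 290 bits.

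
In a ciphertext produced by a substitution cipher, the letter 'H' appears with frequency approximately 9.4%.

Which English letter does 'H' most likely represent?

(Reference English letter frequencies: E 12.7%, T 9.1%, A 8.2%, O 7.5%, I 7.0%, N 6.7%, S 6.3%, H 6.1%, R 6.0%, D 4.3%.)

Step 1: The observed frequency is 9.4%.
Step 2: Compare with English frequencies:
  E: 12.7% (difference: 3.3%)
  T: 9.1% (difference: 0.3%) <-- closest
  A: 8.2% (difference: 1.2%)
  O: 7.5% (difference: 1.9%)
  I: 7.0% (difference: 2.4%)
  N: 6.7% (difference: 2.7%)
  S: 6.3% (difference: 3.1%)
  H: 6.1% (difference: 3.3%)
  R: 6.0% (difference: 3.4%)
  D: 4.3% (difference: 5.1%)
Step 3: 'H' most likely represents 'T' (frequency 9.1%).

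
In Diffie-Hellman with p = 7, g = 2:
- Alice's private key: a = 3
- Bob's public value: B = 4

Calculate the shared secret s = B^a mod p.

Step 1: s = B^a mod p = 4^3 mod 7.
  4^1 mod 7 = 4
  4^2 mod 7 = (4 * 4) mod 7 = 2
  4^3 mod 7 = (2 * 4) mod 7 = 1
Result: shared secret = 1.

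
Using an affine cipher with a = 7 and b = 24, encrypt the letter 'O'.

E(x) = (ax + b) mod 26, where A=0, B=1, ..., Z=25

Step 1: Convert 'O' to number: x = 14.
Step 2: E(14) = (7 * 14 + 24) mod 26 = 122 mod 26 = 18.
Step 3: Convert 18 back to letter: S.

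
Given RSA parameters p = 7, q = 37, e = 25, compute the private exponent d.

Step 1: n = 7 * 37 = 259.
Step 2: phi(n) = 6 * 36 = 216.
Step 3: Find d such that 25 * d = 1 (mod 216).
Step 4: d = 25^(-1) mod 216 = 121.
Verification: 25 * 121 = 3025 = 14 * 216 + 1.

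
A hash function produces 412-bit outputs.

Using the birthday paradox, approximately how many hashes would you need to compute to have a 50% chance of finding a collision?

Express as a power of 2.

Step 1: The birthday paradox gives collision probability ~50% after sqrt(2^n) = 2^(n/2) hashes.
Step 2: For 412-bit output: 2^(412/2) = 2^206.
Step 3: Approximately 2^206 hash computations needed.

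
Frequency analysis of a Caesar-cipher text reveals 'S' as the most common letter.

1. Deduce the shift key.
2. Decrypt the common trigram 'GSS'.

Step 1: In English, 'E' is the most frequent letter (12.7%).
Step 2: The most frequent ciphertext letter is 'S' (position 18).
Step 3: Shift = (18 - 4) mod 26 = 14.
Step 4: Decrypt 'GSS' by shifting back 14:
  G -> S
  S -> E
  S -> E
Step 5: 'GSS' decrypts to 'SEE'.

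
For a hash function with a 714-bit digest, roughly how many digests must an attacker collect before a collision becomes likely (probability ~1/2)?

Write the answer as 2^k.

Step 1: The birthday paradox gives collision probability ~50% after sqrt(2^n) = 2^(n/2) hashes.
Step 2: For 714-bit output: 2^(714/2) = 2^357.
Step 3: Approximately 2^357 hash computations needed.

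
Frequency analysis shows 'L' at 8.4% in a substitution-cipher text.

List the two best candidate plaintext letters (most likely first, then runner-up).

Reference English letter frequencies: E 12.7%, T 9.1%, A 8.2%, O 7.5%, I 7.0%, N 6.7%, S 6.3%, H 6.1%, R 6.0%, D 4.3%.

Step 1: Observed frequency of 'L' is 8.4%.
Step 2: Compute distances to each reference frequency and sort:
  A (8.2%): difference = 0.2% <-- BEST
  T (9.1%): difference = 0.7% <-- RUNNER-UP
  O (7.5%): difference = 0.9%
  I (7.0%): difference = 1.4%
  N (6.7%): difference = 1.7%
Step 3: Most likely is 'A' (8.2%, diff 0.2%); second most likely is 'T' (9.1%, diff 0.7%).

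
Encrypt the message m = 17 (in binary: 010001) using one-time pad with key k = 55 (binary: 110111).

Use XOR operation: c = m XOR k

Step 1: Write out the XOR operation bit by bit:
  Message: 010001
  Key:     110111
  XOR:     100110
Step 2: Convert to decimal: 100110 = 38.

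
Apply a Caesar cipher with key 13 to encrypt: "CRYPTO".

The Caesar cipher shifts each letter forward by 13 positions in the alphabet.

Step 1: For each letter, shift forward by 13 positions (mod 26).
  C (position 2) -> position (2+13) mod 26 = 15 -> P
  R (position 17) -> position (17+13) mod 26 = 4 -> E
  Y (position 24) -> position (24+13) mod 26 = 11 -> L
  P (position 15) -> position (15+13) mod 26 = 2 -> C
  T (position 19) -> position (19+13) mod 26 = 6 -> G
  O (position 14) -> position (14+13) mod 26 = 1 -> B
Result: PELCGB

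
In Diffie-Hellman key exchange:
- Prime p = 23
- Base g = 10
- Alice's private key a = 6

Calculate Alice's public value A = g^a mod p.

Step 1: A = g^a mod p = 10^6 mod 23.
  10^1 mod 23 = 10
  10^2 mod 23 = (10 * 10) mod 23 = 8
  10^3 mod 23 = (8 * 10) mod 23 = 11
  10^4 mod 23 = (11 * 10) mod 23 = 18
  10^5 mod 23 = (18 * 10) mod 23 = 19
  10^6 mod 23 = (19 * 10) mod 23 = 6
Result: A = 6.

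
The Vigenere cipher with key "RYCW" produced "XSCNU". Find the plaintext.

Step 1: Extend key: RYCWR
Step 2: Decrypt each letter (c - k) mod 26:
  X(23) - R(17) = (23-17) mod 26 = 6 = G
  S(18) - Y(24) = (18-24) mod 26 = 20 = U
  C(2) - C(2) = (2-2) mod 26 = 0 = A
  N(13) - W(22) = (13-22) mod 26 = 17 = R
  U(20) - R(17) = (20-17) mod 26 = 3 = D
Plaintext: GUARD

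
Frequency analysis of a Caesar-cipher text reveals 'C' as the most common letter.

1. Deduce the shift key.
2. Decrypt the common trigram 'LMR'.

Step 1: In English, 'E' is the most frequent letter (12.7%).
Step 2: The most frequent ciphertext letter is 'C' (position 2).
Step 3: Shift = (2 - 4) mod 26 = 24.
Step 4: Decrypt 'LMR' by shifting back 24:
  L -> N
  M -> O
  R -> T
Step 5: 'LMR' decrypts to 'NOT'.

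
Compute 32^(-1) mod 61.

Step 1: We need x such that 32 * x = 1 (mod 61).
Step 2: Using the extended Euclidean algorithm or trial:
  32 * 21 = 672 = 11 * 61 + 1.
Step 3: Since 672 mod 61 = 1, the inverse is x = 21.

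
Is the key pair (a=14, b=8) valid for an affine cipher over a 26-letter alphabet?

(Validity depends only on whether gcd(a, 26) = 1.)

Step 1: Compute gcd(14, 26).
Step 2: gcd(14, 26) = 2.
Since gcd = 2 != 1, 14 shares a common factor with 26, so it cannot be used.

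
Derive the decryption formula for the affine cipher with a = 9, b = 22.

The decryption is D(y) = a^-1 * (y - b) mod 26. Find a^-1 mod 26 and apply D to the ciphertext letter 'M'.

Step 1: Find a^-1, the modular inverse of 9 mod 26.
Step 2: We need 9 * a^-1 = 1 (mod 26).
Step 3: 9 * 3 = 27 = 1 * 26 + 1, so a^-1 = 3.
Step 4: D(y) = 3(y - 22) mod 26.
Step 5: Apply to 'M' (y = 12): D(12) = 3 * (12 - 22) mod 26 = 3 * -10 mod 26 = 22 -> 'W'.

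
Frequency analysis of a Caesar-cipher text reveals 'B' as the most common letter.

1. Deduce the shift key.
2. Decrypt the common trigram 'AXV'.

Step 1: In English, 'E' is the most frequent letter (12.7%).
Step 2: The most frequent ciphertext letter is 'B' (position 1).
Step 3: Shift = (1 - 4) mod 26 = 23.
Step 4: Decrypt 'AXV' by shifting back 23:
  A -> D
  X -> A
  V -> Y
Step 5: 'AXV' decrypts to 'DAY'.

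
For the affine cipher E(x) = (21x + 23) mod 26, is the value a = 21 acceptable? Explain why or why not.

Step 1: Compute gcd(21, 26).
Step 2: gcd(21, 26) = 1.
Since gcd = 1, 21 is coprime with 26, so it is a valid key.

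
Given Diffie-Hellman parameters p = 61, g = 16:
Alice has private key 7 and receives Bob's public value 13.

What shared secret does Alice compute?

Step 1: s = B^a mod p = 13^7 mod 61.
  13^1 mod 61 = 13
  13^2 mod 61 = (13 * 13) mod 61 = 47
  13^3 mod 61 = (47 * 13) mod 61 = 1
  13^4 mod 61 = (1 * 13) mod 61 = 13
  13^5 mod 61 = (13 * 13) mod 61 = 47
  13^6 mod 61 = (47 * 13) mod 61 = 1
  13^7 mod 61 = (1 * 13) mod 61 = 13
Result: shared secret = 13.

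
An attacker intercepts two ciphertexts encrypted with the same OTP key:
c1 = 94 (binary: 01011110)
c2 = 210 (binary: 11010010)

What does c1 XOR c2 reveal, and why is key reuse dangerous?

Step 1: c1 XOR c2 = (m1 XOR k) XOR (m2 XOR k).
Step 2: By XOR associativity/commutativity: = m1 XOR m2 XOR k XOR k = m1 XOR m2.
Step 3: 01011110 XOR 11010010 = 10001100 = 140.
Step 4: The key cancels out! An attacker learns m1 XOR m2 = 140, revealing the relationship between plaintexts.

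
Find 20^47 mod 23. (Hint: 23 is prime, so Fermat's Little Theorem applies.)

Step 1: Since 23 is prime, by Fermat's Little Theorem: 20^22 = 1 (mod 23).
Step 2: Reduce exponent: 47 mod 22 = 3.
Step 3: So 20^47 = 20^3 (mod 23).
Step 4: 20^3 mod 23 = 19.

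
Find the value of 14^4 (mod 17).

Step 1: Compute 14^4 mod 17 step by step, reducing modulo 17 at each step.
  14^1 mod 17 = 14
  14^2 mod 17 = (14 * 14) mod 17 = 9
  14^3 mod 17 = (9 * 14) mod 17 = 7
  14^4 mod 17 = (7 * 14) mod 17 = 13
Step 2: Result = 13.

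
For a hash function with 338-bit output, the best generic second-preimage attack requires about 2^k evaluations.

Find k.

Step 1: The hash has a 338-bit output.
Step 2: Second-preimage resistance means: given a specific input x, it should be infeasible to find a different y with h(y) = h(x).
With a 338-bit output, a generic search for a second preimage costs about 2^338 evaluations (each trial matches the fixed target with probability 2^-338).
Step 3: Security level = 338 bits.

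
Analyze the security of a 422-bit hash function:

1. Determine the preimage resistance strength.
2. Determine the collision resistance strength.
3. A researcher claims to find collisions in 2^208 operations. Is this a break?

Step 1: Preimage resistance requires brute-force of 2^422 operations.
Step 2: Collision resistance (birthday bound) = 2^(422/2) = 2^211.
Step 3: The claimed attack costs 2^208 operations.
Step 4: Since 2^208 < 2^211, the claimed attack beats the generic birthday bound, so collision resistance is broken.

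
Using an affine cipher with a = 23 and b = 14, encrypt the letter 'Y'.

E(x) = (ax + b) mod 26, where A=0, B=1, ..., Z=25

Step 1: Convert 'Y' to number: x = 24.
Step 2: E(24) = (23 * 24 + 14) mod 26 = 566 mod 26 = 20.
Step 3: Convert 20 back to letter: U.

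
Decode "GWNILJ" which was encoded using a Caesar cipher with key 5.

Step 1: Reverse the shift by subtracting 5 from each letter position.
  G (position 6) -> position (6-5) mod 26 = 1 -> B
  W (position 22) -> position (22-5) mod 26 = 17 -> R
  N (position 13) -> position (13-5) mod 26 = 8 -> I
  I (position 8) -> position (8-5) mod 26 = 3 -> D
  L (position 11) -> position (11-5) mod 26 = 6 -> G
  J (position 9) -> position (9-5) mod 26 = 4 -> E
Decrypted message: BRIDGE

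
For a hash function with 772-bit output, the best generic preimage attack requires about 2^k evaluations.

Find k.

Step 1: The hash has a 772-bit output.
Step 2: Preimage resistance means: given a digest h(x), it should be infeasible to find any input that hashes to it.
With a 772-bit output there are 2^772 possible digests, so a generic brute-force preimage search costs about 2^772 evaluations.
Step 3: Security level = 772 bits.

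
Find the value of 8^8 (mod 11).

Step 1: Compute 8^8 mod 11 step by step, reducing modulo 11 at each step.
  8^1 mod 11 = 8
  8^2 mod 11 = (8 * 8) mod 11 = 9
  8^3 mod 11 = (9 * 8) mod 11 = 6
  8^4 mod 11 = (6 * 8) mod 11 = 4
  8^5 mod 11 = (4 * 8) mod 11 = 10
  8^6 mod 11 = (10 * 8) mod 11 = 3
  8^7 mod 11 = (3 * 8) mod 11 = 2
  8^8 mod 11 = (2 * 8) mod 11 = 5
Step 2: Result = 5.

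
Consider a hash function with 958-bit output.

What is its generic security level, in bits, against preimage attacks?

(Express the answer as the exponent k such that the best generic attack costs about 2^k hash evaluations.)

Step 1: The hash has a 958-bit output.
Step 2: Preimage resistance means: given a digest h(x), it should be infeasible to find any input that hashes to it.
With a 958-bit output there are 2^958 possible digests, so a generic brute-force preimage search costs about 2^958 evaluations.
Step 3: Security level = 958 bits.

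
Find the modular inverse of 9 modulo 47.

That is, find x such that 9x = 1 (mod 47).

Step 1: We need x such that 9 * x = 1 (mod 47).
Step 2: Using the extended Euclidean algorithm or trial:
  9 * 21 = 189 = 4 * 47 + 1.
Step 3: Since 189 mod 47 = 1, the inverse is x = 21.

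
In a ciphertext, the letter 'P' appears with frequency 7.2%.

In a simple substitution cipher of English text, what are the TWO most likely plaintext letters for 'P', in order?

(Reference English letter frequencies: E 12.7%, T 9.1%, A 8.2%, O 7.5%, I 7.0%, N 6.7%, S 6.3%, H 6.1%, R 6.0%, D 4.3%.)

Step 1: Observed frequency of 'P' is 7.2%.
Step 2: Compute distances to each reference frequency and sort:
  I (7.0%): difference = 0.2% <-- BEST
  O (7.5%): difference = 0.3% <-- RUNNER-UP
  N (6.7%): difference = 0.5%
  S (6.3%): difference = 0.9%
  A (8.2%): difference = 1.0%
Step 3: Most likely is 'I' (7.0%, diff 0.2%); second most likely is 'O' (7.5%, diff 0.3%).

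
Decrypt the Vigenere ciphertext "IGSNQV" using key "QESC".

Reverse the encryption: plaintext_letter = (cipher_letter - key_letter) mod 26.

Step 1: Extend key: QESCQE
Step 2: Decrypt each letter (c - k) mod 26:
  I(8) - Q(16) = (8-16) mod 26 = 18 = S
  G(6) - E(4) = (6-4) mod 26 = 2 = C
  S(18) - S(18) = (18-18) mod 26 = 0 = A
  N(13) - C(2) = (13-2) mod 26 = 11 = L
  Q(16) - Q(16) = (16-16) mod 26 = 0 = A
  V(21) - E(4) = (21-4) mod 26 = 17 = R
Plaintext: SCALAR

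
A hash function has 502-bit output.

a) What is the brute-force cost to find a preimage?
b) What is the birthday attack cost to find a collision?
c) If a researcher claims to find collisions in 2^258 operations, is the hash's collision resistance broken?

Step 1: Preimage resistance requires brute-force of 2^502 operations.
Step 2: Collision resistance (birthday bound) = 2^(502/2) = 2^251.
Step 3: The claimed attack costs 2^258 operations.
Step 4: Since 2^258 >= 2^251, the claimed attack is no faster than the generic birthday attack, so this does not break collision resistance.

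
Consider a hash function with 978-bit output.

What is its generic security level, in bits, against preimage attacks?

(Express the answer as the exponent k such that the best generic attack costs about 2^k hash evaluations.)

Step 1: The hash has a 978-bit output.
Step 2: Preimage resistance means: given a digest h(x), it should be infeasible to find any input that hashes to it.
With a 978-bit output there are 2^978 possible digests, so a generic brute-force preimage search costs about 2^978 evaluations.
Step 3: Security level = 978 bits.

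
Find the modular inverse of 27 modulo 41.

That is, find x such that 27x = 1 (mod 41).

Step 1: We need x such that 27 * x = 1 (mod 41).
Step 2: Using the extended Euclidean algorithm or trial:
  27 * 38 = 1026 = 25 * 41 + 1.
Step 3: Since 1026 mod 41 = 1, the inverse is x = 38.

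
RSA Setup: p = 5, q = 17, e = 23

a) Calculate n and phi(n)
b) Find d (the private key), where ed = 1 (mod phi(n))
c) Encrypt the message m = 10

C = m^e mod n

Step 1: n = 5 * 17 = 85.
Step 2: phi(n) = (5-1)(17-1) = 4 * 16 = 64.
Step 3: Find d = 23^(-1) mod 64 = 39.
  Verify: 23 * 39 = 897 = 1 (mod 64).
Step 4: C = 10^23 mod 85 = 5.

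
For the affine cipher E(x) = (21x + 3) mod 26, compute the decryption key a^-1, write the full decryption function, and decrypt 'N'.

Step 1: Find a^-1, the modular inverse of 21 mod 26.
Step 2: We need 21 * a^-1 = 1 (mod 26).
Step 3: 21 * 5 = 105 = 4 * 26 + 1, so a^-1 = 5.
Step 4: D(y) = 5(y - 3) mod 26.
Step 5: Apply to 'N' (y = 13): D(13) = 5 * (13 - 3) mod 26 = 5 * 10 mod 26 = 24 -> 'Y'.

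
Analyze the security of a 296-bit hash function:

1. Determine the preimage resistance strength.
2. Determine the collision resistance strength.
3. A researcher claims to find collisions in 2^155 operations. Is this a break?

Step 1: Preimage resistance requires brute-force of 2^296 operations.
Step 2: Collision resistance (birthday bound) = 2^(296/2) = 2^148.
Step 3: The claimed attack costs 2^155 operations.
Step 4: Since 2^155 >= 2^148, the claimed attack is no faster than the generic birthday attack, so this does not break collision resistance.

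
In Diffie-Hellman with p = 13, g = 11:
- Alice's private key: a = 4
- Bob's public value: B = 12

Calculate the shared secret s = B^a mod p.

Step 1: s = B^a mod p = 12^4 mod 13.
  12^1 mod 13 = 12
  12^2 mod 13 = (12 * 12) mod 13 = 1
  12^3 mod 13 = (1 * 12) mod 13 = 12
  12^4 mod 13 = (12 * 12) mod 13 = 1
Result: shared secret = 1.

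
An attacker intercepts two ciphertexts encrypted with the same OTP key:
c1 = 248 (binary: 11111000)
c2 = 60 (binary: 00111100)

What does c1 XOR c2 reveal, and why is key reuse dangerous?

Step 1: c1 XOR c2 = (m1 XOR k) XOR (m2 XOR k).
Step 2: By XOR associativity/commutativity: = m1 XOR m2 XOR k XOR k = m1 XOR m2.
Step 3: 11111000 XOR 00111100 = 11000100 = 196.
Step 4: The key cancels out! An attacker learns m1 XOR m2 = 196, revealing the relationship between plaintexts.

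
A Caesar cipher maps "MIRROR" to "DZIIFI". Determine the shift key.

Step 1: Compare first letters: M (position 12) -> D (position 3).
Step 2: Shift = (3 - 12) mod 26 = 17.
The shift value is 17.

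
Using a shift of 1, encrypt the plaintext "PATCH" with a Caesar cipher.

Step 1: For each letter, shift forward by 1 positions (mod 26).
  P (position 15) -> position (15+1) mod 26 = 16 -> Q
  A (position 0) -> position (0+1) mod 26 = 1 -> B
  T (position 19) -> position (19+1) mod 26 = 20 -> U
  C (position 2) -> position (2+1) mod 26 = 3 -> D
  H (position 7) -> position (7+1) mod 26 = 8 -> I
Result: QBUDI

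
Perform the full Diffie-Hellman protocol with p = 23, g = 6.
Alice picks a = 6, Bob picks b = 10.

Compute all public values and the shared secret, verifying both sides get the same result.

Step 1: A = g^a mod p = 6^6 mod 23 = 12.
Step 2: B = g^b mod p = 6^10 mod 23 = 4.
Step 3: Alice computes s = B^a mod p = 4^6 mod 23 = 2.
Step 4: Bob computes s = A^b mod p = 12^10 mod 23 = 2.
Both sides agree: shared secret = 2.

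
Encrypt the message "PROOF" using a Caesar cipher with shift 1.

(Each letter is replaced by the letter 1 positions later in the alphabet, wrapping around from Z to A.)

Step 1: For each letter, shift forward by 1 positions (mod 26).
  P (position 15) -> position (15+1) mod 26 = 16 -> Q
  R (position 17) -> position (17+1) mod 26 = 18 -> S
  O (position 14) -> position (14+1) mod 26 = 15 -> P
  O (position 14) -> position (14+1) mod 26 = 15 -> P
  F (position 5) -> position (5+1) mod 26 = 6 -> G
Result: QSPPG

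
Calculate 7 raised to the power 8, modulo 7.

Step 1: Compute 7^8 mod 7 step by step, reducing modulo 7 at each step.
  7^1 mod 7 = 0
  7^2 mod 7 = (0 * 7) mod 7 = 0
  7^3 mod 7 = (0 * 7) mod 7 = 0
  7^4 mod 7 = (0 * 7) mod 7 = 0
  7^5 mod 7 = (0 * 7) mod 7 = 0
  7^6 mod 7 = (0 * 7) mod 7 = 0
  7^7 mod 7 = (0 * 7) mod 7 = 0
  7^8 mod 7 = (0 * 7) mod 7 = 0
Step 2: Result = 0.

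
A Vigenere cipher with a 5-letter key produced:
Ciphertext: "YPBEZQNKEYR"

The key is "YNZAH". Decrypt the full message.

Step 1: Key 'YNZAH' has length 5. Extended key: YNZAHYNZAHY
Step 2: Decrypt each position:
  Y(24) - Y(24) = 0 = A
  P(15) - N(13) = 2 = C
  B(1) - Z(25) = 2 = C
  E(4) - A(0) = 4 = E
  Z(25) - H(7) = 18 = S
  Q(16) - Y(24) = 18 = S
  N(13) - N(13) = 0 = A
  K(10) - Z(25) = 11 = L
  E(4) - A(0) = 4 = E
  Y(24) - H(7) = 17 = R
  R(17) - Y(24) = 19 = T
Plaintext: ACCESSALERT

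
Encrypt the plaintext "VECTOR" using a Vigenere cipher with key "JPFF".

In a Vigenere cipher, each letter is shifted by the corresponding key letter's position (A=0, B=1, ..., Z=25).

Step 1: Repeat key to match plaintext length:
  Plaintext: VECTOR
  Key:       JPFFJP
Step 2: Encrypt each letter:
  V(21) + J(9) = (21+9) mod 26 = 4 = E
  E(4) + P(15) = (4+15) mod 26 = 19 = T
  C(2) + F(5) = (2+5) mod 26 = 7 = H
  T(19) + F(5) = (19+5) mod 26 = 24 = Y
  O(14) + J(9) = (14+9) mod 26 = 23 = X
  R(17) + P(15) = (17+15) mod 26 = 6 = G
Ciphertext: ETHYXG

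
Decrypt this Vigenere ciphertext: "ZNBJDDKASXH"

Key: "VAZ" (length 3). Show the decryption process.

Step 1: Key 'VAZ' has length 3. Extended key: VAZVAZVAZVA
Step 2: Decrypt each position:
  Z(25) - V(21) = 4 = E
  N(13) - A(0) = 13 = N
  B(1) - Z(25) = 2 = C
  J(9) - V(21) = 14 = O
  D(3) - A(0) = 3 = D
  D(3) - Z(25) = 4 = E
  K(10) - V(21) = 15 = P
  A(0) - A(0) = 0 = A
  S(18) - Z(25) = 19 = T
  X(23) - V(21) = 2 = C
  H(7) - A(0) = 7 = H
Plaintext: ENCODEPATCH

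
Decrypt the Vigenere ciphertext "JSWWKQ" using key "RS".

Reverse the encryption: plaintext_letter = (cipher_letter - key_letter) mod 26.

Step 1: Extend key: RSRSRS
Step 2: Decrypt each letter (c - k) mod 26:
  J(9) - R(17) = (9-17) mod 26 = 18 = S
  S(18) - S(18) = (18-18) mod 26 = 0 = A
  W(22) - R(17) = (22-17) mod 26 = 5 = F
  W(22) - S(18) = (22-18) mod 26 = 4 = E
  K(10) - R(17) = (10-17) mod 26 = 19 = T
  Q(16) - S(18) = (16-18) mod 26 = 24 = Y
Plaintext: SAFETY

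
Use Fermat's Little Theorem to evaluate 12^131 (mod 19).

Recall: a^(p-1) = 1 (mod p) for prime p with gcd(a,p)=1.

Step 1: Since 19 is prime, by Fermat's Little Theorem: 12^18 = 1 (mod 19).
Step 2: Reduce exponent: 131 mod 18 = 5.
Step 3: So 12^131 = 12^5 (mod 19).
Step 4: 12^5 mod 19 = 8.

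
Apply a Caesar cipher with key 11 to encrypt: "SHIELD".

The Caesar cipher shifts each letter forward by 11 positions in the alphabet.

Step 1: For each letter, shift forward by 11 positions (mod 26).
  S (position 18) -> position (18+11) mod 26 = 3 -> D
  H (position 7) -> position (7+11) mod 26 = 18 -> S
  I (position 8) -> position (8+11) mod 26 = 19 -> T
  E (position 4) -> position (4+11) mod 26 = 15 -> P
  L (position 11) -> position (11+11) mod 26 = 22 -> W
  D (position 3) -> position (3+11) mod 26 = 14 -> O
Result: DSTPWO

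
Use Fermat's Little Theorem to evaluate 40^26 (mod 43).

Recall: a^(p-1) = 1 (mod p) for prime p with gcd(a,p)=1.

Step 1: Since 43 is prime, by Fermat's Little Theorem: 40^42 = 1 (mod 43).
Step 2: Reduce exponent: 26 mod 42 = 26.
Step 3: So 40^26 = 40^26 (mod 43).
Step 4: 40^26 mod 43 = 15.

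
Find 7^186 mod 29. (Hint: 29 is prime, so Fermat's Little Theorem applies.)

Step 1: Since 29 is prime, by Fermat's Little Theorem: 7^28 = 1 (mod 29).
Step 2: Reduce exponent: 186 mod 28 = 18.
Step 3: So 7^186 = 7^18 (mod 29).
Step 4: 7^18 mod 29 = 23.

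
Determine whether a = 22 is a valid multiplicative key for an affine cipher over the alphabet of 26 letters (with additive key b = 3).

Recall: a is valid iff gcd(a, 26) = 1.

Step 1: Compute gcd(22, 26).
Step 2: gcd(22, 26) = 2.
Since gcd = 2 != 1, 22 shares a common factor with 26, so it cannot be used.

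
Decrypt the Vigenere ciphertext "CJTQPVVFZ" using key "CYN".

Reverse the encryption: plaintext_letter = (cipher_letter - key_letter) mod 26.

Step 1: Extend key: CYNCYNCYN
Step 2: Decrypt each letter (c - k) mod 26:
  C(2) - C(2) = (2-2) mod 26 = 0 = A
  J(9) - Y(24) = (9-24) mod 26 = 11 = L
  T(19) - N(13) = (19-13) mod 26 = 6 = G
  Q(16) - C(2) = (16-2) mod 26 = 14 = O
  P(15) - Y(24) = (15-24) mod 26 = 17 = R
  V(21) - N(13) = (21-13) mod 26 = 8 = I
  V(21) - C(2) = (21-2) mod 26 = 19 = T
  F(5) - Y(24) = (5-24) mod 26 = 7 = H
  Z(25) - N(13) = (25-13) mod 26 = 12 = M
Plaintext: ALGORITHM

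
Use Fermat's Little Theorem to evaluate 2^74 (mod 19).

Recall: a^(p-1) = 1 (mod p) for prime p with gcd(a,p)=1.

Step 1: Since 19 is prime, by Fermat's Little Theorem: 2^18 = 1 (mod 19).
Step 2: Reduce exponent: 74 mod 18 = 2.
Step 3: So 2^74 = 2^2 (mod 19).
Step 4: 2^2 mod 19 = 4.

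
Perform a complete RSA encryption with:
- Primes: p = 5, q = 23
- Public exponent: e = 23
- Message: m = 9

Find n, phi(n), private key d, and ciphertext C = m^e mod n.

Step 1: n = 5 * 23 = 115.
Step 2: phi(n) = (5-1)(23-1) = 4 * 22 = 88.
Step 3: Find d = 23^(-1) mod 88 = 23.
  Verify: 23 * 23 = 529 = 1 (mod 88).
Step 4: C = 9^23 mod 115 = 9.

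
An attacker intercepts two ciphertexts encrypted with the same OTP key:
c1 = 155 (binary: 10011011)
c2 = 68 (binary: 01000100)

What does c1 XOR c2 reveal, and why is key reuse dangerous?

Step 1: c1 XOR c2 = (m1 XOR k) XOR (m2 XOR k).
Step 2: By XOR associativity/commutativity: = m1 XOR m2 XOR k XOR k = m1 XOR m2.
Step 3: 10011011 XOR 01000100 = 11011111 = 223.
Step 4: The key cancels out! An attacker learns m1 XOR m2 = 223, revealing the relationship between plaintexts.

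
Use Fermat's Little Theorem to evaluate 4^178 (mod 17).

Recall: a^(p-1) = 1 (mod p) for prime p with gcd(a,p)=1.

Step 1: Since 17 is prime, by Fermat's Little Theorem: 4^16 = 1 (mod 17).
Step 2: Reduce exponent: 178 mod 16 = 2.
Step 3: So 4^178 = 4^2 (mod 17).
Step 4: 4^2 mod 17 = 16.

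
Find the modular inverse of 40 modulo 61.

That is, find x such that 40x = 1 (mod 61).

Step 1: We need x such that 40 * x = 1 (mod 61).
Step 2: Using the extended Euclidean algorithm or trial:
  40 * 29 = 1160 = 19 * 61 + 1.
Step 3: Since 1160 mod 61 = 1, the inverse is x = 29.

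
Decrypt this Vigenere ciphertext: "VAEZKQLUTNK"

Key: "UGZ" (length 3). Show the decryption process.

Step 1: Key 'UGZ' has length 3. Extended key: UGZUGZUGZUG
Step 2: Decrypt each position:
  V(21) - U(20) = 1 = B
  A(0) - G(6) = 20 = U
  E(4) - Z(25) = 5 = F
  Z(25) - U(20) = 5 = F
  K(10) - G(6) = 4 = E
  Q(16) - Z(25) = 17 = R
  L(11) - U(20) = 17 = R
  U(20) - G(6) = 14 = O
  T(19) - Z(25) = 20 = U
  N(13) - U(20) = 19 = T
  K(10) - G(6) = 4 = E
Plaintext: BUFFERROUTE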